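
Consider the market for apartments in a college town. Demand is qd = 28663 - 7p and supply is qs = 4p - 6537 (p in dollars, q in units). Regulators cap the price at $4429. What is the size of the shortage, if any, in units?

0

In a free market, 28663 - 7p = 4p - 6537 gives the equilibrium p* = 3200, q* = 6263.
Since 4429 is above p* = 3200, the ceiling does not bind and the free-market outcome prevails.
Since the control does not bind, there is no shortage.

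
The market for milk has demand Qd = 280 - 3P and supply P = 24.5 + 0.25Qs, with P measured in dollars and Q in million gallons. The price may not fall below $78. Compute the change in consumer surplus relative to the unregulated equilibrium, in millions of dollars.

-1968

Rearranging supply gives Qs = 4P - 98. Setting quantity demanded equal to quantity supplied, 280 - 3P = 4P - 98, gives P* = 54 and Q* = 118.
Since 78 > 54, the floor is binding.
At P = 78: Qd = 280 - 3·78 = 46 and Qs = 4·78 - 98 = 214.
Consumer surplus without the control is ½ · (280/3 - 54) · 118 = 6962/3.
With the floor, consumers buy 46 units at 78, so CS = ½ · (280/3 - 78) · 46 = 1058/3.
Change in consumer surplus = 1058/3 - 6962/3 = -1968.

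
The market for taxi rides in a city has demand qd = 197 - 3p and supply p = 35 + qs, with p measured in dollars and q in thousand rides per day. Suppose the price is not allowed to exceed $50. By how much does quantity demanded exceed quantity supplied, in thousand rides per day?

Rearranging supply gives qs = p - 35. Without the control the market clears where 197 - 3p = p - 35, i.e. p* = 58 and q* = 23.
The ceiling of 50 is below the equilibrium price 58, so it binds.
At p = 50: qd = 197 - 3·50 = 47 and qs = 50 - 35 = 15.
Shortage = qd - qs = 47 - 15 = 32.

32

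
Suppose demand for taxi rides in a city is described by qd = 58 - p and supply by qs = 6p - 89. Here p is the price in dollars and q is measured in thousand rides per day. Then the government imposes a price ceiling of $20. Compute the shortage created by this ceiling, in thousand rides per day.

In a free market, 58 - p = 6p - 89 gives the equilibrium p* = 21, q* = 37.
Because the ceiling (20) lies below the market-clearing price, it is binding.
At p = 20: qd = 58 - 20 = 38 and qs = 6·20 - 89 = 31.
Shortage = qd - qs = 38 - 31 = 7.

7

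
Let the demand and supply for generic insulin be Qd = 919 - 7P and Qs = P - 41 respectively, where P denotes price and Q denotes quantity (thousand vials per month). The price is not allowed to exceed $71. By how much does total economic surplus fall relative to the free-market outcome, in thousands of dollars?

Equilibrium: 919 - 7P = P - 41, so 960 = 8P and P* = 120, Q* = 79.
Since 71 < 120, the ceiling is binding.
At P = 71: Qd = 919 - 7·71 = 422 and Qs = 71 - 41 = 30.
Quantity traded falls to 30. At Q = 30 the demand price is (919 - 30)/7 = 127 and the supply price is 41 + 30 = 71.
Deadweight loss = ½ · (127 - 71) · (79 - 30) = ½ · 56 · 49 = 1372.

1372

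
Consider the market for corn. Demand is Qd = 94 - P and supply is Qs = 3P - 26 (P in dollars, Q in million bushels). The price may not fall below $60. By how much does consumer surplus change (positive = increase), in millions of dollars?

-1470

Equilibrium: 94 - P = 3P - 26, so 120 = 4P and P* = 30, Q* = 64.
Since 60 > 30, the floor is binding.
At P = 60: Qd = 94 - 60 = 34 and Qs = 3·60 - 26 = 154.
Consumer surplus without the control is ½ · (94 - 30) · 64 = 2048.
With the floor, consumers buy 34 units at 60, so CS = ½ · (94 - 60) · 34 = 578.
Change in consumer surplus = 578 - 2048 = -1470.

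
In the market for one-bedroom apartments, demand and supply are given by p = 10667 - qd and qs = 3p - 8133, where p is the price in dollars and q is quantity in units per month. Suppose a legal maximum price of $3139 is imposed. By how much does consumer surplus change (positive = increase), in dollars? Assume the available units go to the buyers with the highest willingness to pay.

Rearranging demand gives qd = 10667 - p. Without the control the market clears where 10667 - p = 3p - 8133, i.e. p* = 4700 and q* = 5967.
Since 3139 < 4700, the ceiling is binding.
At p = 3139: qd = 10667 - 3139 = 7528 and qs = 3·3139 - 8133 = 1284.
Consumer surplus without the control is ½ · (10667 - 4700) · 5967 = 17802544.5.
With the ceiling, 1284 units are sold at 3139 (assume they go to the highest-value buyers). The demand price at q = 1284 is 9383, so CS = ½ · [(10667 - 3139) + (9383 - 3139)] · 1284 = 8841624.
Change in consumer surplus = 8841624 - 17802544.5 = -8960920.5.

-8960920.5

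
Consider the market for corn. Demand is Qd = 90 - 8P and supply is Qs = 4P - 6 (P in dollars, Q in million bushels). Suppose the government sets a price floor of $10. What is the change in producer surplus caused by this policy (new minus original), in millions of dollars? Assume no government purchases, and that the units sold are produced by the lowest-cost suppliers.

-12

Setting quantity demanded equal to quantity supplied, 90 - 8P = 4P - 6, gives P* = 8 and Q* = 26.
Because the floor (10) lies above the market-clearing price, it is binding.
At P = 10: Qd = 90 - 8·10 = 10 and Qs = 4·10 - 6 = 34.
Producer surplus without the control is ½ · (8 - 1.5) · 26 = 84.5.
With the floor, 10 units are sold at 10. The supply price at Q = 10 is 4, so PS = ½ · [(10 - 1.5) + (10 - 4)] · 10 = 72.5.
Change in producer surplus = 72.5 - 84.5 = -12.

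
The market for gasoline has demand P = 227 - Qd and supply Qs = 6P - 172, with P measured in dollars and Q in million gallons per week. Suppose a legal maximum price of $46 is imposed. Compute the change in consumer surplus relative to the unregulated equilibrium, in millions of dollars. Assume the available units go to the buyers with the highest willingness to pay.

-1034

Rearranging demand gives Qd = 227 - P. Setting quantity demanded equal to quantity supplied, 227 - P = 6P - 172, gives P* = 57 and Q* = 170.
Because the ceiling (46) lies below the market-clearing price, it is binding.
At P = 46: Qd = 227 - 46 = 181 and Qs = 6·46 - 172 = 104.
Consumer surplus without the control is ½ · (227 - 57) · 170 = 14450.
With the ceiling, 104 units are sold at 46 (assume they go to the highest-value buyers). The demand price at Q = 104 is 123, so CS = ½ · [(227 - 46) + (123 - 46)] · 104 = 13416.
Change in consumer surplus = 13416 - 14450 = -1034.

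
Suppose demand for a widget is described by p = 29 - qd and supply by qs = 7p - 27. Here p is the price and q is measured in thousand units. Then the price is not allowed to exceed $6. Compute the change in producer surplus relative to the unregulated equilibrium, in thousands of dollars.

-18.5

Rearranging demand gives qd = 29 - p. In a free market, 29 - p = 7p - 27 gives the equilibrium p* = 7, q* = 22.
The ceiling of 6 is below the equilibrium price 7, so it binds.
At p = 6: qd = 29 - 6 = 23 and qs = 7·6 - 27 = 15.
Producer surplus without the control is ½ · (7 - 27/7) · 22 = 242/7.
With the ceiling, producers sell 15 units at 6, so PS = ½ · (6 - 27/7) · 15 = 225/14.
Change in producer surplus = 225/14 - 242/7 = -18.5.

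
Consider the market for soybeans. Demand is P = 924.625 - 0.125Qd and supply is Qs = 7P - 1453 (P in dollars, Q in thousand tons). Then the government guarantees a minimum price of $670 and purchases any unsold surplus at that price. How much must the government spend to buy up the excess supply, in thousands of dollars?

804000

Rearranging demand gives Qd = 7397 - 8P. Setting quantity demanded equal to quantity supplied, 7397 - 8P = 7P - 1453, gives P* = 590 and Q* = 2677.
Because the floor (670) lies above the market-clearing price, it is binding.
At P = 670: Qd = 7397 - 8·670 = 2037 and Qs = 7·670 - 1453 = 3237.
Surplus = Qs - Qd = 1200.
Government expenditure = surplus × support price = 1200 × 670 = 804000.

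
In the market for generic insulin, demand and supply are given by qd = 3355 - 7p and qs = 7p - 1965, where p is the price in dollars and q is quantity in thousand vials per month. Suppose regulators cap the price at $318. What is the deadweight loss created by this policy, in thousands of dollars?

Equilibrium: 3355 - 7p = 7p - 1965, so 5320 = 14p and p* = 380, q* = 695.
Since 318 < 380, the ceiling is binding.
At p = 318: qd = 3355 - 7·318 = 1129 and qs = 7·318 - 1965 = 261.
Quantity traded falls to 261. At q = 261 the demand price is (3355 - 261)/7 = 442 and the supply price is (1965 + 261)/7 = 318.
Deadweight loss = ½ · (442 - 318) · (695 - 261) = ½ · 124 · 434 = 26908.

26908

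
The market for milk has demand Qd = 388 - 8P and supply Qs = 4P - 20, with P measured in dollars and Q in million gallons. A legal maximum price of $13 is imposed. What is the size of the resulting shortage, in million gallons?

Equilibrium: 388 - 8P = 4P - 20, so 408 = 12P and P* = 34, Q* = 116.
The ceiling of 13 is below the equilibrium price 34, so it binds.
At P = 13: Qd = 388 - 8·13 = 284 and Qs = 4·13 - 20 = 32.
Shortage = Qd - Qs = 284 - 32 = 252.

252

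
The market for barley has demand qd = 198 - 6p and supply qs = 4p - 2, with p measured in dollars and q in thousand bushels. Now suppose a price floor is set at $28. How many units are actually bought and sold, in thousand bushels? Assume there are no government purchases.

Equilibrium: 198 - 6p = 4p - 2, so 200 = 10p and p* = 20, q* = 78.
Since 28 > 20, the floor is binding.
At p = 28: qd = 198 - 6·28 = 30 and qs = 4·28 - 2 = 110.
The quantity actually transacted is the short side, demand: 30.

30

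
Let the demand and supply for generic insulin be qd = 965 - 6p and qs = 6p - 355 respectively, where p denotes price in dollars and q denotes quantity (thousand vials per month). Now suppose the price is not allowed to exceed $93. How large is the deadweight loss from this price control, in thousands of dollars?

Without the control the market clears where 965 - 6p = 6p - 355, i.e. p* = 110 and q* = 305.
The ceiling of 93 is below the equilibrium price 110, so it binds.
At p = 93: qd = 965 - 6·93 = 407 and qs = 6·93 - 355 = 203.
Quantity traded falls to 203. At q = 203 the demand price is (965 - 203)/6 = 127 and the supply price is (355 + 203)/6 = 93.
Deadweight loss = ½ · (127 - 93) · (305 - 203) = ½ · 34 · 102 = 1734.

1734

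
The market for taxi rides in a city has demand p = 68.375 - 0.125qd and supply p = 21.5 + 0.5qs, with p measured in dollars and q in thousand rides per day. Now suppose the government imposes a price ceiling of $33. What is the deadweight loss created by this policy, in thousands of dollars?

845

Rearranging demand gives qd = 547 - 8p; rearranging supply gives qs = 2p - 43. Equilibrium: 547 - 8p = 2p - 43, so 590 = 10p and p* = 59, q* = 75.
Because the ceiling (33) lies below the market-clearing price, it is binding.
At p = 33: qd = 547 - 8·33 = 283 and qs = 2·33 - 43 = 23.
Quantity traded falls to 23. At q = 23 the demand price is (547 - 23)/8 = 65.5 and the supply price is (43 + 23)/2 = 33.
Deadweight loss = ½ · (65.5 - 33) · (75 - 23) = ½ · 32.5 · 52 = 845.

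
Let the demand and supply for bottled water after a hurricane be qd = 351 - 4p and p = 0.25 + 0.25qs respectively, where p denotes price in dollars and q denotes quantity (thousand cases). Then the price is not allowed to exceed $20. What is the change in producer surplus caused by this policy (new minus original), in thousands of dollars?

Rearranging supply gives qs = 4p - 1. Equilibrium: 351 - 4p = 4p - 1, so 352 = 8p and p* = 44, q* = 175.
Since 20 < 44, the ceiling is binding.
At p = 20: qd = 351 - 4·20 = 271 and qs = 4·20 - 1 = 79.
Producer surplus without the control is ½ · (44 - 0.25) · 175 = 3828.125.
With the ceiling, producers sell 79 units at 20, so PS = ½ · (20 - 0.25) · 79 = 780.125.
Change in producer surplus = 780.125 - 3828.125 = -3048.

-3048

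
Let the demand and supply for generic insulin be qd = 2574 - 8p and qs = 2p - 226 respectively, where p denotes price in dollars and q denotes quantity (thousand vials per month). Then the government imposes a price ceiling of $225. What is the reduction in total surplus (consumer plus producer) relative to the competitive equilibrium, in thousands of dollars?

3781.25

Setting quantity demanded equal to quantity supplied, 2574 - 8p = 2p - 226, gives p* = 280 and q* = 334.
The ceiling of 225 is below the equilibrium price 280, so it binds.
At p = 225: qd = 2574 - 8·225 = 774 and qs = 2·225 - 226 = 224.
Quantity traded falls to 224. At q = 224 the demand price is (2574 - 224)/8 = 293.75 and the supply price is (226 + 224)/2 = 225.
Deadweight loss = ½ · (293.75 - 225) · (334 - 224) = ½ · 68.75 · 110 = 3781.25.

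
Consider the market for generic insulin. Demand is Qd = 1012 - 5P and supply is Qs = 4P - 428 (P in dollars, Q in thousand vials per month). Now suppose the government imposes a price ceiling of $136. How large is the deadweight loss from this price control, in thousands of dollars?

2073.6

Equilibrium: 1012 - 5P = 4P - 428, so 1440 = 9P and P* = 160, Q* = 212.
Since 136 < 160, the ceiling is binding.
At P = 136: Qd = 1012 - 5·136 = 332 and Qs = 4·136 - 428 = 116.
Quantity traded falls to 116. At Q = 116 the demand price is (1012 - 116)/5 = 179.2 and the supply price is (428 + 116)/4 = 136.
Deadweight loss = ½ · (179.2 - 136) · (212 - 116) = ½ · 43.2 · 96 = 2073.6.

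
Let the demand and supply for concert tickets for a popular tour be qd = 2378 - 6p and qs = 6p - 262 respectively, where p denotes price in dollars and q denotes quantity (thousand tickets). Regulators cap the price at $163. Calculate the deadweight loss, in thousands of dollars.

Without the control the market clears where 2378 - 6p = 6p - 262, i.e. p* = 220 and q* = 1058.
Since 163 < 220, the ceiling is binding.
At p = 163: qd = 2378 - 6·163 = 1400 and qs = 6·163 - 262 = 716.
Quantity traded falls to 716. At q = 716 the demand price is (2378 - 716)/6 = 277 and the supply price is (262 + 716)/6 = 163.
Deadweight loss = ½ · (277 - 163) · (1058 - 716) = ½ · 114 · 342 = 19494.

19494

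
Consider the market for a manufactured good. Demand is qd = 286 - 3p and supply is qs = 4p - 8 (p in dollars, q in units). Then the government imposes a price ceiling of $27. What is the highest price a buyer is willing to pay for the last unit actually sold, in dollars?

In a free market, 286 - 3p = 4p - 8 gives the equilibrium p* = 42, q* = 160.
The ceiling of 27 is below the equilibrium price 42, so it binds.
At p = 27: qd = 286 - 3·27 = 205 and qs = 4·27 - 8 = 100.
Only 100 units reach the market. On the demand curve, the marginal buyer's willingness to pay at q = 100 is (286 - 100)/3 = 62.

62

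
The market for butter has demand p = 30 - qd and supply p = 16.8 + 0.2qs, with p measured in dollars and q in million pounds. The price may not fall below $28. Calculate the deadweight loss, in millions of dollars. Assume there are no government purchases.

48.6

Rearranging demand gives qd = 30 - p; rearranging supply gives qs = 5p - 84. Setting quantity demanded equal to quantity supplied, 30 - p = 5p - 84, gives p* = 19 and q* = 11.
Because the floor (28) lies above the market-clearing price, it is binding.
At p = 28: qd = 30 - 28 = 2 and qs = 5·28 - 84 = 56.
Quantity traded falls to 2. At q = 2 the demand price is 30 - 2 = 28 and the supply price is (84 + 2)/5 = 17.2.
Deadweight loss = ½ · (28 - 17.2) · (11 - 2) = ½ · 10.8 · 9 = 48.6.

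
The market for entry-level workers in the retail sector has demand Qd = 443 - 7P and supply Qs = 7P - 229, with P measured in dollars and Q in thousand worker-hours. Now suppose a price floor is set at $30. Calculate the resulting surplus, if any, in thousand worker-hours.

In a free market, 443 - 7P = 7P - 229 gives the equilibrium P* = 48, Q* = 107.
The floor of 30 is below the equilibrium price 48, so it is not binding; the market clears at P* = 48, Q* = 107.
Since the control does not bind, there is no surplus.

0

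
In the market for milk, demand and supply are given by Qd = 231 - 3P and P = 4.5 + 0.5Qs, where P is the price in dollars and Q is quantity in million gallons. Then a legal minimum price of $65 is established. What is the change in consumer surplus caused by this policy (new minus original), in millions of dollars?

-1045.5

Rearranging supply gives Qs = 2P - 9. Without the control the market clears where 231 - 3P = 2P - 9, i.e. P* = 48 and Q* = 87.
Because the floor (65) lies above the market-clearing price, it is binding.
At P = 65: Qd = 231 - 3·65 = 36 and Qs = 2·65 - 9 = 121.
Consumer surplus without the control is ½ · (77 - 48) · 87 = 1261.5.
With the floor, consumers buy 36 units at 65, so CS = ½ · (77 - 65) · 36 = 216.
Change in consumer surplus = 216 - 1261.5 = -1045.5.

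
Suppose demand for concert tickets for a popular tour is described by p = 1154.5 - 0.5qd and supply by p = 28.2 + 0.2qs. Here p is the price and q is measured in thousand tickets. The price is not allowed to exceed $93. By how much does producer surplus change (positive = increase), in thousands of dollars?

-248390.5

Rearranging demand gives qd = 2309 - 2p; rearranging supply gives qs = 5p - 141. Without the control the market clears where 2309 - 2p = 5p - 141, i.e. p* = 350 and q* = 1609.
The ceiling of 93 is below the equilibrium price 350, so it binds.
At p = 93: qd = 2309 - 2·93 = 2123 and qs = 5·93 - 141 = 324.
Producer surplus without the control is ½ · (350 - 28.2) · 1609 = 258888.1.
With the ceiling, producers sell 324 units at 93, so PS = ½ · (93 - 28.2) · 324 = 10497.6.
Change in producer surplus = 10497.6 - 258888.1 = -248390.5.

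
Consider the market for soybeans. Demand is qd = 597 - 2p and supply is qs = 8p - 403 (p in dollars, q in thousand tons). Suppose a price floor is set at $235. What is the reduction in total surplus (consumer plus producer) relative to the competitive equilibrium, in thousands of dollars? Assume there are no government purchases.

22781.25

In a free market, 597 - 2p = 8p - 403 gives the equilibrium p* = 100, q* = 397.
Since 235 > 100, the floor is binding.
At p = 235: qd = 597 - 2·235 = 127 and qs = 8·235 - 403 = 1477.
Quantity traded falls to 127. At q = 127 the demand price is (597 - 127)/2 = 235 and the supply price is (403 + 127)/8 = 66.25.
Deadweight loss = ½ · (235 - 66.25) · (397 - 127) = ½ · 168.75 · 270 = 22781.25.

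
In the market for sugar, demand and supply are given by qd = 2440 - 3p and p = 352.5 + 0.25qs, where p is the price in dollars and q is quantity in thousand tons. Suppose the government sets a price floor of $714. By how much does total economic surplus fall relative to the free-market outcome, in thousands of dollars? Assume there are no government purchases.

70602

Rearranging supply gives qs = 4p - 1410. Setting quantity demanded equal to quantity supplied, 2440 - 3p = 4p - 1410, gives p* = 550 and q* = 790.
The floor of 714 is above the equilibrium price 550, so it binds.
At p = 714: qd = 2440 - 3·714 = 298 and qs = 4·714 - 1410 = 1446.
Quantity traded falls to 298. At q = 298 the demand price is (2440 - 298)/3 = 714 and the supply price is (1410 + 298)/4 = 427.
Deadweight loss = ½ · (714 - 427) · (790 - 298) = ½ · 287 · 492 = 70602.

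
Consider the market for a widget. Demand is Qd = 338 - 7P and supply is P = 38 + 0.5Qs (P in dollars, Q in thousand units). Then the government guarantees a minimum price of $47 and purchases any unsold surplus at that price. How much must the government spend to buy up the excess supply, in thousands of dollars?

423

Rearranging supply gives Qs = 2P - 76. In a free market, 338 - 7P = 2P - 76 gives the equilibrium P* = 46, Q* = 16.
Since 47 > 46, the floor is binding.
At P = 47: Qd = 338 - 7·47 = 9 and Qs = 2·47 - 76 = 18.
Surplus = Qs - Qd = 9.
Government expenditure = surplus × support price = 9 × 47 = 423.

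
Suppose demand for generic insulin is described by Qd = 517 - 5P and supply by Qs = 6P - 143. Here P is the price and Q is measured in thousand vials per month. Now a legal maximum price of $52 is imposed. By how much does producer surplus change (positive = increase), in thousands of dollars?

In a free market, 517 - 5P = 6P - 143 gives the equilibrium P* = 60, Q* = 217.
Because the ceiling (52) lies below the market-clearing price, it is binding.
At P = 52: Qd = 517 - 5·52 = 257 and Qs = 6·52 - 143 = 169.
Producer surplus without the control is ½ · (60 - 143/6) · 217 = 47089/12.
With the ceiling, producers sell 169 units at 52, so PS = ½ · (52 - 143/6) · 169 = 28561/12.
Change in producer surplus = 28561/12 - 47089/12 = -1544.

-1544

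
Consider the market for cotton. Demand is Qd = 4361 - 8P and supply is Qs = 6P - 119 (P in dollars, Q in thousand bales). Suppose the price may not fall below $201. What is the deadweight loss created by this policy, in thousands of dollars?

In a free market, 4361 - 8P = 6P - 119 gives the equilibrium P* = 320, Q* = 1801.
Since 201 is below P* = 320, the floor does not bind and the free-market outcome prevails.
Since the control does not bind, no trades are prevented and deadweight loss is zero.

0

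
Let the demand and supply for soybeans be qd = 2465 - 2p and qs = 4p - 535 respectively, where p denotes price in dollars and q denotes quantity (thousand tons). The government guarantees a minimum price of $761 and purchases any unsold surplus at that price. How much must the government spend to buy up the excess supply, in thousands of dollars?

1191726

Equilibrium: 2465 - 2p = 4p - 535, so 3000 = 6p and p* = 500, q* = 1465.
The floor of 761 is above the equilibrium price 500, so it binds.
At p = 761: qd = 2465 - 2·761 = 943 and qs = 4·761 - 535 = 2509.
Surplus = qs - qd = 1566.
Government expenditure = surplus × support price = 1566 × 761 = 1191726.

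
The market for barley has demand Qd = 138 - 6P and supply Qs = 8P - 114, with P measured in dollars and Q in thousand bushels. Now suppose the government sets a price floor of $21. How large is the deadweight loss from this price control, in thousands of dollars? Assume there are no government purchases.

47.25

Without the control the market clears where 138 - 6P = 8P - 114, i.e. P* = 18 and Q* = 30.
The floor of 21 is above the equilibrium price 18, so it binds.
At P = 21: Qd = 138 - 6·21 = 12 and Qs = 8·21 - 114 = 54.
Quantity traded falls to 12. At Q = 12 the demand price is (138 - 12)/6 = 21 and the supply price is (114 + 12)/8 = 15.75.
Deadweight loss = ½ · (21 - 15.75) · (30 - 12) = ½ · 5.25 · 18 = 47.25.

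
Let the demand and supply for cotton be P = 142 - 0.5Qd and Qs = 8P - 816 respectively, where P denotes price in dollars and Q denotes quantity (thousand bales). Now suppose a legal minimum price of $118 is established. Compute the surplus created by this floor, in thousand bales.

Rearranging demand gives Qd = 284 - 2P. Equilibrium: 284 - 2P = 8P - 816, so 1100 = 10P and P* = 110, Q* = 64.
Since 118 > 110, the floor is binding.
At P = 118: Qd = 284 - 2·118 = 48 and Qs = 8·118 - 816 = 128.
Surplus = Qs - Qd = 128 - 48 = 80.

80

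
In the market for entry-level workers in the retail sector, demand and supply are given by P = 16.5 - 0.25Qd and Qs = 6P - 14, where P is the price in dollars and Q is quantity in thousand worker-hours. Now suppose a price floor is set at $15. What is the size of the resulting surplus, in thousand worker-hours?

Rearranging demand gives Qd = 66 - 4P. Equilibrium: 66 - 4P = 6P - 14, so 80 = 10P and P* = 8, Q* = 34.
Because the floor (15) lies above the market-clearing price, it is binding.
At P = 15: Qd = 66 - 4·15 = 6 and Qs = 6·15 - 14 = 76.
Surplus = Qs - Qd = 76 - 6 = 70.

70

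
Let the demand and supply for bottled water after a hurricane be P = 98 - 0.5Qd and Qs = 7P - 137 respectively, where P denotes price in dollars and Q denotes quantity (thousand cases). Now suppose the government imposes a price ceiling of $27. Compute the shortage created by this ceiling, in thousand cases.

90

Rearranging demand gives Qd = 196 - 2P. In a free market, 196 - 2P = 7P - 137 gives the equilibrium P* = 37, Q* = 122.
Since 27 < 37, the ceiling is binding.
At P = 27: Qd = 196 - 2·27 = 142 and Qs = 7·27 - 137 = 52.
Shortage = Qd - Qs = 142 - 52 = 90.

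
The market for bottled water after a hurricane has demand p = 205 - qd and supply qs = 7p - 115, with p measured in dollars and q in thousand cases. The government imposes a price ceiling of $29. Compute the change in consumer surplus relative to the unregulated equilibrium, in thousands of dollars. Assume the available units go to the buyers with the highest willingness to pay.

-1996.5

Rearranging demand gives qd = 205 - p. Equilibrium: 205 - p = 7p - 115, so 320 = 8p and p* = 40, q* = 165.
Since 29 < 40, the ceiling is binding.
At p = 29: qd = 205 - 29 = 176 and qs = 7·29 - 115 = 88.
Consumer surplus without the control is ½ · (205 - 40) · 165 = 13612.5.
With the ceiling, 88 units are sold at 29 (assume they go to the highest-value buyers). The demand price at q = 88 is 117, so CS = ½ · [(205 - 29) + (117 - 29)] · 88 = 11616.
Change in consumer surplus = 11616 - 13612.5 = -1996.5.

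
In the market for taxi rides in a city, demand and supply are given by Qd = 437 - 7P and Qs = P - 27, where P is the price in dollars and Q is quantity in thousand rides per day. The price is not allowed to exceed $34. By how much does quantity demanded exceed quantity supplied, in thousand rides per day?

In a free market, 437 - 7P = P - 27 gives the equilibrium P* = 58, Q* = 31.
Because the ceiling (34) lies below the market-clearing price, it is binding.
At P = 34: Qd = 437 - 7·34 = 199 and Qs = 34 - 27 = 7.
Shortage = Qd - Qs = 199 - 7 = 192.

192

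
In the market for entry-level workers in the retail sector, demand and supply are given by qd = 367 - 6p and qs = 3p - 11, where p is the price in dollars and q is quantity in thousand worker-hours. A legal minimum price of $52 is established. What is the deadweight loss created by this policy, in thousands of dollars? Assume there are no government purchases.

Equilibrium: 367 - 6p = 3p - 11, so 378 = 9p and p* = 42, q* = 115.
Since 52 > 42, the floor is binding.
At p = 52: qd = 367 - 6·52 = 55 and qs = 3·52 - 11 = 145.
Quantity traded falls to 55. At q = 55 the demand price is (367 - 55)/6 = 52 and the supply price is (11 + 55)/3 = 22.
Deadweight loss = ½ · (52 - 22) · (115 - 55) = ½ · 30 · 60 = 900.

900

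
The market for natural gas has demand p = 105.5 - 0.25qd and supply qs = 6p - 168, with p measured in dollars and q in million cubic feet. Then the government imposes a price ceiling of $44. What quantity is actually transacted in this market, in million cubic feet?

96

Rearranging demand gives qd = 422 - 4p. Setting quantity demanded equal to quantity supplied, 422 - 4p = 6p - 168, gives p* = 59 and q* = 186.
Since 44 < 59, the ceiling is binding.
At p = 44: qd = 422 - 4·44 = 246 and qs = 6·44 - 168 = 96.
The quantity actually transacted is the short side, supply: 96.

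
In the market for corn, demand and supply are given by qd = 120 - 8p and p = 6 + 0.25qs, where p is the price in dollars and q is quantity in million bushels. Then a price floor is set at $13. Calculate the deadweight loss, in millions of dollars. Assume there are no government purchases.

12

Rearranging supply gives qs = 4p - 24. In a free market, 120 - 8p = 4p - 24 gives the equilibrium p* = 12, q* = 24.
Because the floor (13) lies above the market-clearing price, it is binding.
At p = 13: qd = 120 - 8·13 = 16 and qs = 4·13 - 24 = 28.
Quantity traded falls to 16. At q = 16 the demand price is (120 - 16)/8 = 13 and the supply price is (24 + 16)/4 = 10.
Deadweight loss = ½ · (13 - 10) · (24 - 16) = ½ · 3 · 8 = 12.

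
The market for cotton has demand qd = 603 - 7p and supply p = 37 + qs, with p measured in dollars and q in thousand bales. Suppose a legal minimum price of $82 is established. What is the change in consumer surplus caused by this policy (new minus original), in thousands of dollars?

-72

Rearranging supply gives qs = p - 37. Without the control the market clears where 603 - 7p = p - 37, i.e. p* = 80 and q* = 43.
Since 82 > 80, the floor is binding.
At p = 82: qd = 603 - 7·82 = 29 and qs = 82 - 37 = 45.
Consumer surplus without the control is ½ · (603/7 - 80) · 43 = 1849/14.
With the floor, consumers buy 29 units at 82, so CS = ½ · (603/7 - 82) · 29 = 841/14.
Change in consumer surplus = 841/14 - 1849/14 = -72.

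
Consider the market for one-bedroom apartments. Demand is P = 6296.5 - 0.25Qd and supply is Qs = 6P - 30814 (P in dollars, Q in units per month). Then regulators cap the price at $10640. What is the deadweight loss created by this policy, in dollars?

0

Rearranging demand gives Qd = 25186 - 4P. Without the control the market clears where 25186 - 4P = 6P - 30814, i.e. P* = 5600 and Q* = 2786.
Since 10640 is above P* = 5600, the ceiling does not bind and the free-market outcome prevails.
Since the control does not bind, no trades are prevented and deadweight loss is zero.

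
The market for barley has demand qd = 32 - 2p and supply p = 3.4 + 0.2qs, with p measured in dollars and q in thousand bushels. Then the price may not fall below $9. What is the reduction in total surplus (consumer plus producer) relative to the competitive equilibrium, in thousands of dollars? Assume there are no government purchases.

Rearranging supply gives qs = 5p - 17. Equilibrium: 32 - 2p = 5p - 17, so 49 = 7p and p* = 7, q* = 18.
Because the floor (9) lies above the market-clearing price, it is binding.
At p = 9: qd = 32 - 2·9 = 14 and qs = 5·9 - 17 = 28.
Quantity traded falls to 14. At q = 14 the demand price is (32 - 14)/2 = 9 and the supply price is (17 + 14)/5 = 6.2.
Deadweight loss = ½ · (9 - 6.2) · (18 - 14) = ½ · 2.8 · 4 = 5.6.

5.6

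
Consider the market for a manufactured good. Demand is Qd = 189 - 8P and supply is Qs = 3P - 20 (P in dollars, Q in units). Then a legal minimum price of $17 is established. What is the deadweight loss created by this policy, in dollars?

0

Equilibrium: 189 - 8P = 3P - 20, so 209 = 11P and P* = 19, Q* = 37.
The floor of 17 is below the equilibrium price 19, so it is not binding; the market clears at P* = 19, Q* = 37.
Since the control does not bind, no trades are prevented and deadweight loss is zero.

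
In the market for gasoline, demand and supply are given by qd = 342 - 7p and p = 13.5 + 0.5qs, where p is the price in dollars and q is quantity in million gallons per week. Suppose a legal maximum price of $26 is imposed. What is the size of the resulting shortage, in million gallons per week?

135

Rearranging supply gives qs = 2p - 27. Without the control the market clears where 342 - 7p = 2p - 27, i.e. p* = 41 and q* = 55.
The ceiling of 26 is below the equilibrium price 41, so it binds.
At p = 26: qd = 342 - 7·26 = 160 and qs = 2·26 - 27 = 25.
Shortage = qd - qs = 160 - 25 = 135.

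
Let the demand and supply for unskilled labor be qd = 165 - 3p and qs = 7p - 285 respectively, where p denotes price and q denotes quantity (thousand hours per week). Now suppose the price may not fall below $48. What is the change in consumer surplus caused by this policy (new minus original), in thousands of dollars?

-76.5

Setting quantity demanded equal to quantity supplied, 165 - 3p = 7p - 285, gives p* = 45 and q* = 30.
Because the floor (48) lies above the market-clearing price, it is binding.
At p = 48: qd = 165 - 3·48 = 21 and qs = 7·48 - 285 = 51.
Consumer surplus without the control is ½ · (55 - 45) · 30 = 150.
With the floor, consumers buy 21 units at 48, so CS = ½ · (55 - 48) · 21 = 73.5.
Change in consumer surplus = 73.5 - 150 = -76.5.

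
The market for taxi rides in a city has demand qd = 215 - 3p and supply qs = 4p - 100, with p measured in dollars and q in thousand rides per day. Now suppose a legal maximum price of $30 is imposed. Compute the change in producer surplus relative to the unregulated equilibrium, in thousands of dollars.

Without the control the market clears where 215 - 3p = 4p - 100, i.e. p* = 45 and q* = 80.
The ceiling of 30 is below the equilibrium price 45, so it binds.
At p = 30: qd = 215 - 3·30 = 125 and qs = 4·30 - 100 = 20.
Producer surplus without the control is ½ · (45 - 25) · 80 = 800.
With the ceiling, producers sell 20 units at 30, so PS = ½ · (30 - 25) · 20 = 50.
Change in producer surplus = 50 - 800 = -750.

-750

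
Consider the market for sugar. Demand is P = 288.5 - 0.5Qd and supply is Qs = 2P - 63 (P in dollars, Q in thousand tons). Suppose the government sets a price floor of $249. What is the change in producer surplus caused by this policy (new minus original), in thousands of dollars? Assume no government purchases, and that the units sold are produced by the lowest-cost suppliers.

-890

Rearranging demand gives Qd = 577 - 2P. Equilibrium: 577 - 2P = 2P - 63, so 640 = 4P and P* = 160, Q* = 257.
Because the floor (249) lies above the market-clearing price, it is binding.
At P = 249: Qd = 577 - 2·249 = 79 and Qs = 2·249 - 63 = 435.
Producer surplus without the control is ½ · (160 - 31.5) · 257 = 16512.25.
With the floor, 79 units are sold at 249. The supply price at Q = 79 is 71, so PS = ½ · [(249 - 31.5) + (249 - 71)] · 79 = 15622.25.
Change in producer surplus = 15622.25 - 16512.25 = -890.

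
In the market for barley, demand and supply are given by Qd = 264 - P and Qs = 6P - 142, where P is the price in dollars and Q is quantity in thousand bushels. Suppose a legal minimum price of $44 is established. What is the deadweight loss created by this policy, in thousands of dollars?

0

Without the control the market clears where 264 - P = 6P - 142, i.e. P* = 58 and Q* = 206.
Since 44 is below P* = 58, the floor does not bind and the free-market outcome prevails.
Since the control does not bind, no trades are prevented and deadweight loss is zero.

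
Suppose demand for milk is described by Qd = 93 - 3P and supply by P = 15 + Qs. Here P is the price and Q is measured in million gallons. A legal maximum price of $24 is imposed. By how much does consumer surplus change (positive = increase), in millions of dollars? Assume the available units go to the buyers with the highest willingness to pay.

25.5

Rearranging supply gives Qs = P - 15. Without the control the market clears where 93 - 3P = P - 15, i.e. P* = 27 and Q* = 12.
Since 24 < 27, the ceiling is binding.
At P = 24: Qd = 93 - 3·24 = 21 and Qs = 24 - 15 = 9.
Consumer surplus without the control is ½ · (31 - 27) · 12 = 24.
With the ceiling, 9 units are sold at 24 (assume they go to the highest-value buyers). The demand price at Q = 9 is 28, so CS = ½ · [(31 - 24) + (28 - 24)] · 9 = 49.5.
Change in consumer surplus = 49.5 - 24 = 25.5.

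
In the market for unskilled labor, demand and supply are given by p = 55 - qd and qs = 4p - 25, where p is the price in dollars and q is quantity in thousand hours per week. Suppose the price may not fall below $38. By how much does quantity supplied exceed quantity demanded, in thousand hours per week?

Rearranging demand gives qd = 55 - p. Without the control the market clears where 55 - p = 4p - 25, i.e. p* = 16 and q* = 39.
The floor of 38 is above the equilibrium price 16, so it binds.
At p = 38: qd = 55 - 38 = 17 and qs = 4·38 - 25 = 127.
Surplus = qs - qd = 127 - 17 = 110.

110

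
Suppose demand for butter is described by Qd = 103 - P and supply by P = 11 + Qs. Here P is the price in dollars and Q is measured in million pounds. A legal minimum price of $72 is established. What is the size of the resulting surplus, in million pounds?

30

Rearranging supply gives Qs = P - 11. In a free market, 103 - P = P - 11 gives the equilibrium P* = 57, Q* = 46.
Since 72 > 57, the floor is binding.
At P = 72: Qd = 103 - 72 = 31 and Qs = 72 - 11 = 61.
Surplus = Qs - Qd = 61 - 31 = 30.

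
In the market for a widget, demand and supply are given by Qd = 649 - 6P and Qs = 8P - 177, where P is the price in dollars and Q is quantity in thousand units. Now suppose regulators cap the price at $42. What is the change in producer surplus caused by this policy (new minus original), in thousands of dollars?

-3859

Equilibrium: 649 - 6P = 8P - 177, so 826 = 14P and P* = 59, Q* = 295.
Since 42 < 59, the ceiling is binding.
At P = 42: Qd = 649 - 6·42 = 397 and Qs = 8·42 - 177 = 159.
Producer surplus without the control is ½ · (59 - 22.125) · 295 = 5439.0625.
With the ceiling, producers sell 159 units at 42, so PS = ½ · (42 - 22.125) · 159 = 1580.0625.
Change in producer surplus = 1580.0625 - 5439.0625 = -3859.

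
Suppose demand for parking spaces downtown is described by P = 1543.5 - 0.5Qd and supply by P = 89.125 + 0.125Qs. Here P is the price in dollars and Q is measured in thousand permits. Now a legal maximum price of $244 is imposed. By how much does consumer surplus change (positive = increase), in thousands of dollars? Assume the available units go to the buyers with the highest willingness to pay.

-127432

Rearranging demand gives Qd = 3087 - 2P; rearranging supply gives Qs = 8P - 713. In a free market, 3087 - 2P = 8P - 713 gives the equilibrium P* = 380, Q* = 2327.
The ceiling of 244 is below the equilibrium price 380, so it binds.
At P = 244: Qd = 3087 - 2·244 = 2599 and Qs = 8·244 - 713 = 1239.
Consumer surplus without the control is ½ · (1543.5 - 380) · 2327 = 1353732.25.
With the ceiling, 1239 units are sold at 244 (assume they go to the highest-value buyers). The demand price at Q = 1239 is 924, so CS = ½ · [(1543.5 - 244) + (924 - 244)] · 1239 = 1226300.25.
Change in consumer surplus = 1226300.25 - 1353732.25 = -127432.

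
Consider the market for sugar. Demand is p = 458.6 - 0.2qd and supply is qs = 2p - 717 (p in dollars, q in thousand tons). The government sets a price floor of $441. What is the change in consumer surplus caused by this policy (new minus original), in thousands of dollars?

Rearranging demand gives qd = 2293 - 5p. Equilibrium: 2293 - 5p = 2p - 717, so 3010 = 7p and p* = 430, q* = 143.
The floor of 441 is above the equilibrium price 430, so it binds.
At p = 441: qd = 2293 - 5·441 = 88 and qs = 2·441 - 717 = 165.
Consumer surplus without the control is ½ · (458.6 - 430) · 143 = 2044.9.
With the floor, consumers buy 88 units at 441, so CS = ½ · (458.6 - 441) · 88 = 774.4.
Change in consumer surplus = 774.4 - 2044.9 = -1270.5.

-1270.5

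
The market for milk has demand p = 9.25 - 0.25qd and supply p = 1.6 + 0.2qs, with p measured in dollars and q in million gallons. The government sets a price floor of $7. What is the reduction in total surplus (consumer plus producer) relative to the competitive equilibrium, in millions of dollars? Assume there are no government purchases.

14.4

Rearranging demand gives qd = 37 - 4p; rearranging supply gives qs = 5p - 8. Without the control the market clears where 37 - 4p = 5p - 8, i.e. p* = 5 and q* = 17.
Because the floor (7) lies above the market-clearing price, it is binding.
At p = 7: qd = 37 - 4·7 = 9 and qs = 5·7 - 8 = 27.
Quantity traded falls to 9. At q = 9 the demand price is (37 - 9)/4 = 7 and the supply price is (8 + 9)/5 = 3.4.
Deadweight loss = ½ · (7 - 3.4) · (17 - 9) = ½ · 3.6 · 8 = 14.4.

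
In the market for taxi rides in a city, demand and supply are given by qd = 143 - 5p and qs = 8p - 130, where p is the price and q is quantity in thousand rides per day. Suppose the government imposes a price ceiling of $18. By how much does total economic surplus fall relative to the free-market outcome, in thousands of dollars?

Setting quantity demanded equal to quantity supplied, 143 - 5p = 8p - 130, gives p* = 21 and q* = 38.
Since 18 < 21, the ceiling is binding.
At p = 18: qd = 143 - 5·18 = 53 and qs = 8·18 - 130 = 14.
Quantity traded falls to 14. At q = 14 the demand price is (143 - 14)/5 = 25.8 and the supply price is (130 + 14)/8 = 18.
Deadweight loss = ½ · (25.8 - 18) · (38 - 14) = ½ · 7.8 · 24 = 93.6.

93.6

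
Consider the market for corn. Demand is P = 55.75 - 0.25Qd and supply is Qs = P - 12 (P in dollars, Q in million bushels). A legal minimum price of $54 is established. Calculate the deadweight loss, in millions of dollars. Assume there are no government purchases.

490

Rearranging demand gives Qd = 223 - 4P. Equilibrium: 223 - 4P = P - 12, so 235 = 5P and P* = 47, Q* = 35.
Because the floor (54) lies above the market-clearing price, it is binding.
At P = 54: Qd = 223 - 4·54 = 7 and Qs = 54 - 12 = 42.
Quantity traded falls to 7. At Q = 7 the demand price is (223 - 7)/4 = 54 and the supply price is 12 + 7 = 19.
Deadweight loss = ½ · (54 - 19) · (35 - 7) = ½ · 35 · 28 = 490.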